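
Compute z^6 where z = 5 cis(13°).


r^6 = 5^6 = 15625
n*theta = 6*13° = 78° = 78° (mod 360)
a = 15625*cos(78°) = 3248.6202
b = 15625*sin(78°) = 15283.5563

15625 cis(78°) = 3248.6202 + 15283.5563i


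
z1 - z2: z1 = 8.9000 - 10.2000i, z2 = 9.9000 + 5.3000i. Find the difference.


Real: 8.9 - 9.9 = -1
Imag: -10.2 - 5.3 = -15.5

-1.0000 - 15.5000i


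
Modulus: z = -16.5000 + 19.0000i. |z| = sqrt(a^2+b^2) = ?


|z| = sqrt((-16.5)^2 + 19^2) = sqrt(272.25 + 361) = sqrt(633.25) = 25.1645

|z| = 25.1645


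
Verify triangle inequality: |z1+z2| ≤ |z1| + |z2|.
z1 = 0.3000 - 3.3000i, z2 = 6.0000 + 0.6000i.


|z1| = sqrt(0.3^2 + (-3.3)^2) = sqrt(10.98) = 3.3136
|z2| = sqrt(6^2 + 0.6^2) = sqrt(36.36) = 6.0299
z1+z2 = 6.3000 - 2.7000i
|z1+z2| = sqrt(46.98) = 6.8542
|z1|+|z2| = 3.3136 + 6.0299 = 9.3435

|z1+z2| = 6.8542 ≤ |z1|+|z2| = 9.3435 (verified)


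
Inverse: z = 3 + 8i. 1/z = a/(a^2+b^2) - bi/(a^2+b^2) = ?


|z|^2 = 9+64 = 73
1/z = (3 - 8i)/73

1/z = 0.0411 - 0.1096i


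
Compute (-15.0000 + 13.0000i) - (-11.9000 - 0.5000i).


Real: -15 + 11.9 = -3.1
Imag: 13 + 0.5 = 13.5

-3.1000 + 13.5000i


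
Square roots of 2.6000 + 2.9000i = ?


|z| = sqrt(6.76+8.41) = 3.8949
sqrt((|z|+a)/2) = sqrt((3.8949+2.6)/2) = sqrt(3.2474) = 1.8021
sqrt((|z|-a)/2) = sqrt((3.8949-2.6)/2) = sqrt(0.6474) = 0.8046

±(1.8021 + 0.8046i) i.e. 1.8021 + 0.8046i and -1.8021 - 0.8046i


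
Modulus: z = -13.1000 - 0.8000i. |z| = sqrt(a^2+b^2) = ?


|z| = sqrt((-13.1)^2 + (-0.8)^2) = sqrt(171.61 + 0.64) = sqrt(172.25) = 13.1244

|z| = 13.1244


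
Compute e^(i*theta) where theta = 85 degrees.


cos(85°) = 0.0872
sin(85°) = 0.9962

e^(i*85°) = 0.0872 + 0.9962i


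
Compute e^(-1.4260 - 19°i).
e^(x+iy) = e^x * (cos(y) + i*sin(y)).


e^-1.4260 = 0.2403
cos(-19°) = 0.9455
sin(-19°) = -0.3256
Real = 0.2403*0.9455 = 0.2272
Imag = 0.2403*(-0.3256) = -0.0782

0.2272 - 0.0782i


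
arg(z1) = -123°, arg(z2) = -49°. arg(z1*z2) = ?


arg(z1*z2) = -123° - 49° = -172°
Normalized to (-180°, 180°]: -172°

-172°


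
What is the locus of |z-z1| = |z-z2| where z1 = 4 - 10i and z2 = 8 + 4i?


Equal distances means the locus is the perpendicular bisector of z1 and z2.
Midpoint = ((4+8)/2, (-10+4)/2) = (6.0000, -3.0000)

Perpendicular bisector through (6.0000, -3.0000)


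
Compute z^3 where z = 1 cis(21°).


r^3 = 1^3 = 1
n*theta = 3*21° = 63° = 63° (mod 360)
a = 1*cos(63°) = 0.4540
b = 1*sin(63°) = 0.8910

1 cis(63°) = 0.4540 + 0.8910i


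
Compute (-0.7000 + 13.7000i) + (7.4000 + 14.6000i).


Real: -0.7 + 7.4 = 6.7
Imag: 13.7 + 14.6 = 28.3

6.7000 + 28.3000i


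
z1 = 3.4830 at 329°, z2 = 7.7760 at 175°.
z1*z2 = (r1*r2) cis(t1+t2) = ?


r = 3.4830 * 7.7760 = 27.0838
theta = 329° + 175° = 504° = 144° (mod 360)

27.0838 cis(144°)


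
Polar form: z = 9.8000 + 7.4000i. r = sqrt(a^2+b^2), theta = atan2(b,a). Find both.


r = sqrt(96.04+54.76) = sqrt(150.8) = 12.2801
theta = atan2(7.4, 9.8) = 37.0565 degrees

r = 12.2801, theta = 37.0565 degrees


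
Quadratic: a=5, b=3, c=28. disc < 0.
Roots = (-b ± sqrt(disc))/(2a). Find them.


disc = 3^2 - 4*5*28 = 9 - 560 = -551
sqrt(|disc|) = sqrt(551) = 23.4734
Real part = -3/(2*5) = -0.3000
Imag part = 23.4734/(2*5) = 2.3473

-0.3000 ± 2.3473i


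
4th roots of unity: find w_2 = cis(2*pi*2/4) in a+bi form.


Angle = 360*2/4 = 180°
a = cos(180°) = -1.0000
b = sin(180°) = 0

-1.0000 + 0i


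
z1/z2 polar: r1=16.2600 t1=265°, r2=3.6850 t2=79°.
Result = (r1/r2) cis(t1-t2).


r = 16.2600 / 3.6850 = 4.4125
theta = 265° - 79° = 186° = 186° (mod 360)

4.4125 cis(186°)


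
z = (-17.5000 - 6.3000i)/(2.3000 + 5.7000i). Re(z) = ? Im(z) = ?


Multiply by conjugate: (-17.5000 - 6.3000i)(2.3000 - 5.7000i) / (2.3^2 + 5.7^2)
Numerator real = -17.5*2.3 - (6.3)*5.7 = -76.16
Numerator imag = -6.3*2.3 - (-17.5)*5.7 = 85.26
Denominator = 37.78
Re(z) = -76.16/37.78 = -2.0159
Im(z) = 85.26/37.78 = 2.2567

Re(z) = -2.0159, Im(z) = 2.2567


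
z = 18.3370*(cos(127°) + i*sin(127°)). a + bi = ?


a = 18.3370*cos(127°) = 18.3370*(-0.601815) = -11.0355
b = 18.3370*sin(127°) = 18.3370*0.798636 = 14.6446

-11.0355 + 14.6446i


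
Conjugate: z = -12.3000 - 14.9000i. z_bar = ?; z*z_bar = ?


z_bar = -12.3000 + 14.9000i
z*z_bar = (-12.3)^2 + (-14.9)^2 = 151.29 + 222.01 = 373.3

z_bar = -12.3000 + 14.9000i, z*z_bar = 373.3


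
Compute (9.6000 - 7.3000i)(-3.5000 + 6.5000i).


Real = 9.6*(-3.5) - (-7.3)*6.5 = -33.6 - (-47.45) = 13.85
Imag = 9.6*6.5 - (3.5)*(-7.3) = 62.4 + 25.55 = 87.95

13.8500 + 87.9500i


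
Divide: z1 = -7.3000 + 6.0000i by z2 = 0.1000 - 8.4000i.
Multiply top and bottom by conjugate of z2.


Conjugate of z2 = 0.1000 + 8.4000i
Numerator: (-7.3000 + 6.0000i)(0.1000 + 8.4000i) = -51.1300 - 60.7200i
Denominator: 0.1^2 + (-8.4)^2 = 70.57
Result = (-51.1300 - 60.7200i)/70.57

-0.7245 - 0.8604i


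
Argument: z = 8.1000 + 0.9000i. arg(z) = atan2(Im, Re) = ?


Re = 8.1, Im = 0.9
arg = atan2(0.9, 8.1) = 6.3402 degrees

arg(z) = 6.3402 degrees


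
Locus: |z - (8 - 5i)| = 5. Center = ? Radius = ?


|z - z0| = r is a circle with center z0 and radius r.
Center = (8, -5), radius = 5

Circle with center (8, -5) and radius 5


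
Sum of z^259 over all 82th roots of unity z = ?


The roots are w_k = w^k with w = e^(2*pi*i/82), and (w^k)^259 = (w^259)^k.
So S = 1 + u + u^2 + ... + u^(81) with u = w^259.
259 = 3*82 + 13, so 259 is not a multiple of 82: u = (w^82)^3 * w^13 = w^13 ≠ 1 (w is a primitive 82th root), while u^82 = (w^82)^259 = 1.
Geometric series: S = (1 - u^82)/(1 - u) = (1 - 1)/(1 - u) = 0

S = 0


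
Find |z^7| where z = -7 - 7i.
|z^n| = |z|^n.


|z| = sqrt(49+49) = sqrt(98) = 9.8995
|z^7| = |z|^7 = (sqrt(98))^7 = 98^3 * sqrt(98) = 941192*sqrt(98)

|z^7| = 941192*sqrt(98) ≈ 9317325.4384


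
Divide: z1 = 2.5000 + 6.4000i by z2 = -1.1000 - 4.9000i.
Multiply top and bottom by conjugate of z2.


Conjugate of z2 = -1.1000 + 4.9000i
Numerator: (2.5000 + 6.4000i)(-1.1000 + 4.9000i) = -34.1100 + 5.2100i
Denominator: (-1.1)^2 + (-4.9)^2 = 25.22
Result = (-34.1100 + 5.2100i)/25.22

-1.3525 + 0.2066i


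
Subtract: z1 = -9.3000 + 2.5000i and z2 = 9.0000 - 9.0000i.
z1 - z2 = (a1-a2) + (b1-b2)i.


Real: -9.3 - 9 = -18.3
Imag: 2.5 + 9 = 11.5

-18.3000 + 11.5000i


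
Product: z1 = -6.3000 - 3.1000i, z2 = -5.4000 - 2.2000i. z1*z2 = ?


Real = -6.3*(-5.4) - (-3.1)*(-2.2) = 34.02 - 6.82 = 27.2
Imag = -6.3*(-2.2) - (5.4)*(-3.1) = 13.86 + 16.74 = 30.6

27.2000 + 30.6000i


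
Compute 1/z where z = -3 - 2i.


|z|^2 = 9+4 = 13
1/z = (-3 + 2i)/13

1/z = -0.2308 + 0.1538i


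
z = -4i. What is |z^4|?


|z| = sqrt(0+16) = sqrt(16) = 4
|z^4| = |z|^4 = 4^4 = 256

|z^4| = 256


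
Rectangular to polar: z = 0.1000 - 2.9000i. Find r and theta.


r = sqrt(0.01+8.41) = sqrt(8.42) = 2.9017
theta = atan2(-2.9, 0.1) = -88.0251 degrees

r = 2.9017, theta = -88.0251 degrees


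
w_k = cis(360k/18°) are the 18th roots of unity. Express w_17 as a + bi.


Angle = 360*17/18 = 340°
a = cos(340°) = 0.9397
b = sin(340°) = -0.3420

0.9397 - 0.3420i


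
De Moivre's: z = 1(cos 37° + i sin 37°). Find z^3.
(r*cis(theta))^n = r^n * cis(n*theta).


r^3 = 1^3 = 1
n*theta = 3*37° = 111° = 111° (mod 360)
a = 1*cos(111°) = -0.3584
b = 1*sin(111°) = 0.9336

1 cis(111°) = -0.3584 + 0.9336i


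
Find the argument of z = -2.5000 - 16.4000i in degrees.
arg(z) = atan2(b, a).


Re = -2.5, Im = -16.4
arg = atan2(-16.4, -2.5) = -98.6674 degrees

arg(z) = -98.6674 degrees


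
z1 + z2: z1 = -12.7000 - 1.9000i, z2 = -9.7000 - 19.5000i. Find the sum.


Real: -12.7 - 9.7 = -22.4
Imag: -1.9 - 19.5 = -21.4

-22.4000 - 21.4000i


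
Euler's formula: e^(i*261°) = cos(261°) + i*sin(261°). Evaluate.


cos(261°) = -0.1564
sin(261°) = -0.9877

e^(i*261°) = -0.1564 - 0.9877i


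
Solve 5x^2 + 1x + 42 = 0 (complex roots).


disc = 1^2 - 4*5*42 = 1 - 840 = -839
sqrt(|disc|) = sqrt(839) = 28.9655
Real part = -1/(2*5) = -0.1000
Imag part = 28.9655/(2*5) = 2.8965

-0.1000 ± 2.8965i


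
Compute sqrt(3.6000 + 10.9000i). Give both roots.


|z| = sqrt(12.96+118.81) = 11.4791
sqrt((|z|+a)/2) = sqrt((11.4791+3.6)/2) = sqrt(7.5396) = 2.7458
sqrt((|z|-a)/2) = sqrt((11.4791-3.6)/2) = sqrt(3.9396) = 1.9848

±(2.7458 + 1.9848i) i.e. 2.7458 + 1.9848i and -2.7458 - 1.9848i


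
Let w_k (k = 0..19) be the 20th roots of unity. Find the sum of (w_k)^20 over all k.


The roots are w_k = w^k with w = e^(2*pi*i/20), and (w^k)^20 = (w^20)^k.
So S = 1 + u + u^2 + ... + u^(19) with u = w^20.
20 = 1*20 + 0, so 20 is a multiple of 20 and u = (w^20)^1 = 1.
Every one of the 20 terms equals 1: S = 20

S = 20


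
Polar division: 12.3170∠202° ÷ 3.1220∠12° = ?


r = 12.3170 / 3.1220 = 3.9452
theta = 202° - 12° = 190° = 190° (mod 360)

3.9452 cis(190°)


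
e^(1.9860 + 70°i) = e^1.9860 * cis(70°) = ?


e^1.9860 = 7.2863
cos(70°) = 0.34202
sin(70°) = 0.9397
Real = 7.2863*0.34202 = 2.4921
Imag = 7.2863*0.9397 = 6.8469

2.4921 + 6.8469i


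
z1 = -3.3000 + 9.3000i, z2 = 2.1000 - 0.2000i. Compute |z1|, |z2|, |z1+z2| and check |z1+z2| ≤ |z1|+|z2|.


|z1| = sqrt((-3.3)^2 + 9.3^2) = sqrt(97.38) = 9.8681
|z2| = sqrt(2.1^2 + (-0.2)^2) = sqrt(4.45) = 2.1095
z1+z2 = -1.2000 + 9.1000i
|z1+z2| = sqrt(84.25) = 9.1788
|z1|+|z2| = 9.8681 + 2.1095 = 11.9776

|z1+z2| = 9.1788 ≤ |z1|+|z2| = 11.9776 (verified)


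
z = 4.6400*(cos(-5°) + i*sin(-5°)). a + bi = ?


a = 4.6400*cos(-5°) = 4.6400*0.99619 = 4.6223
b = 4.6400*sin(-5°) = 4.6400*(-0.08716) = -0.4044

4.6223 - 0.4044i


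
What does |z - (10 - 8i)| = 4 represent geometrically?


|z - z0| = r is a circle with center z0 and radius r.
Center = (10, -8), radius = 4

Circle with center (10, -8) and radius 4


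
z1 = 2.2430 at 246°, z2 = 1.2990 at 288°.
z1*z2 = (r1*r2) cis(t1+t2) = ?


r = 2.2430 * 1.2990 = 2.9137
theta = 246° + 288° = 534° = 174° (mod 360)

2.9137 cis(174°)


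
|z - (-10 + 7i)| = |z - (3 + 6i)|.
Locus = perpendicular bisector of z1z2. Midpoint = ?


Equal distances means the locus is the perpendicular bisector of z1 and z2.
Midpoint = ((-10+3)/2, (7+6)/2) = (-3.5000, 6.5000)

Perpendicular bisector through (-3.5000, 6.5000)


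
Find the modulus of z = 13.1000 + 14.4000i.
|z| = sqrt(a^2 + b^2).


|z| = sqrt(13.1^2 + 14.4^2) = sqrt(171.61 + 207.36) = sqrt(378.97) = 19.4672

|z| = 19.4672


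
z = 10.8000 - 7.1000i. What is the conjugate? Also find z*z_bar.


z_bar = 10.8000 + 7.1000i
z*z_bar = 10.8^2 + (-7.1)^2 = 116.64 + 50.41 = 167.05

z_bar = 10.8000 + 7.1000i, z*z_bar = 167.05


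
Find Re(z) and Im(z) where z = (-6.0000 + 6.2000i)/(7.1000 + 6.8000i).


Multiply by conjugate: (-6.0000 + 6.2000i)(7.1000 - 6.8000i) / (7.1^2 + 6.8^2)
Numerator real = -6*7.1 + 6.2*6.8 = -0.44
Numerator imag = 6.2*7.1 - (-6)*6.8 = 84.82
Denominator = 96.65
Re(z) = -0.44/96.65 = -0.0046
Im(z) = 84.82/96.65 = 0.8776

Re(z) = -0.0046, Im(z) = 0.8776


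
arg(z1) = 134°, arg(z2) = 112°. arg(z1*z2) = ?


arg(z1*z2) = 134° + 112° = 246°
Normalized to (-180°, 180°]: -114°

-114°


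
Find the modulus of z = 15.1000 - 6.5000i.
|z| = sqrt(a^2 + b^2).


|z| = sqrt(15.1^2 + (-6.5)^2) = sqrt(228.01 + 42.25) = sqrt(270.26) = 16.4396

|z| = 16.4396


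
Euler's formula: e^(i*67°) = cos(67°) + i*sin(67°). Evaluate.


cos(67°) = 0.3907
sin(67°) = 0.9205

e^(i*67°) = 0.3907 + 0.9205i


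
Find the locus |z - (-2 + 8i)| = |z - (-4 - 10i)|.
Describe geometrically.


Equal distances means the locus is the perpendicular bisector of z1 and z2.
Midpoint = ((-2+(-4))/2, (8+(-10))/2) = (-3.0000, -1.0000)

Perpendicular bisector through (-3.0000, -1.0000)


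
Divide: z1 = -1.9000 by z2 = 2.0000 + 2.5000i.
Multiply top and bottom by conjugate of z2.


Conjugate of z2 = 2.0000 - 2.5000i
Numerator: (-1.9000)(2.0000 - 2.5000i) = -3.8000 + 4.7500i
Denominator: 2^2 + 2.5^2 = 10.25
Result = (-3.8000 + 4.7500i)/10.25

-0.3707 + 0.4634i


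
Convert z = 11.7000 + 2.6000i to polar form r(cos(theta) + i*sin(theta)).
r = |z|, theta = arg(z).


r = sqrt(136.89+6.76) = sqrt(143.65) = 11.9854
theta = atan2(2.6, 11.7) = 12.5288 degrees

r = 11.9854, theta = 12.5288 degrees


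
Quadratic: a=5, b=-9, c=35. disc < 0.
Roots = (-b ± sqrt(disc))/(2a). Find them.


disc = (-9)^2 - 4*5*35 = 81 - 700 = -619
sqrt(|disc|) = sqrt(619) = 24.8797
Real part = 9/(2*5) = 0.9000
Imag part = 24.8797/(2*5) = 2.4880

0.9000 ± 2.4880i


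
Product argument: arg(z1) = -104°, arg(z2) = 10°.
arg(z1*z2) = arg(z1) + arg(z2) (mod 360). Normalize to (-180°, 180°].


arg(z1*z2) = -104° + 10° = -94°
Normalized to (-180°, 180°]: -94°

-94°


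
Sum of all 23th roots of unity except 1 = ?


With w = e^(2*pi*i/23), all 23 of the 23th roots of unity w^0 = 1, w, ..., w^(22) sum to 0: 1 + w + ... + w^(22) = (1 - w^23)/(1 - w) = 0 since w^23 = 1, w ≠ 1.
Removing the root 1: w + w^2 + ... + w^(22) = 0 - 1 = -1

Sum = -1


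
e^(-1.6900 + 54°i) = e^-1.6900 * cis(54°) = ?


e^-1.6900 = 0.18452
cos(54°) = 0.5878
sin(54°) = 0.809
Real = 0.18452*0.5878 = 0.1085
Imag = 0.18452*0.809 = 0.1493

0.1085 + 0.1493i


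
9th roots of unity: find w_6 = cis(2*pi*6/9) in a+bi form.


Angle = 360*6/9 = 240°
a = cos(240°) = -0.5000
b = sin(240°) = -0.8660

-0.5000 - 0.8660i


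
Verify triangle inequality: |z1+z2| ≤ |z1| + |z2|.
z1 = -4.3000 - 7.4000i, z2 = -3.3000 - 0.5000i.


|z1| = sqrt((-4.3)^2 + (-7.4)^2) = sqrt(73.25) = 8.5586
|z2| = sqrt((-3.3)^2 + (-0.5)^2) = sqrt(11.14) = 3.3377
z1+z2 = -7.6000 - 7.9000i
|z1+z2| = sqrt(120.17) = 10.9622
|z1|+|z2| = 8.5586 + 3.3377 = 11.8963

|z1+z2| = 10.9622 ≤ |z1|+|z2| = 11.8963 (verified)


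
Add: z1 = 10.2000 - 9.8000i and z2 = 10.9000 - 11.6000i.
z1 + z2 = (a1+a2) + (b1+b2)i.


Real: 10.2 + 10.9 = 21.1
Imag: -9.8 - 11.6 = -21.4

21.1000 - 21.4000i


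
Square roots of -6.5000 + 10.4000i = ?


|z| = sqrt(42.25+108.16) = 12.2642
sqrt((|z|+a)/2) = sqrt((12.2642+(-6.5))/2) = sqrt(2.8821) = 1.6977
sqrt((|z|-a)/2) = sqrt((12.2642-(-6.5))/2) = sqrt(9.3821) = 3.0630

±(1.6977 + 3.0630i) i.e. 1.6977 + 3.0630i and -1.6977 - 3.0630i


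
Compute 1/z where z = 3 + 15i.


|z|^2 = 9+225 = 234
1/z = (3 - 15i)/234

1/z = 0.0128 - 0.0641i


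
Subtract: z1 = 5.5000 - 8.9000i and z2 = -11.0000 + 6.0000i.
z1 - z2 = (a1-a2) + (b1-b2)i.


Real: 5.5 + 11 = 16.5
Imag: -8.9 - 6 = -14.9

16.5000 - 14.9000i


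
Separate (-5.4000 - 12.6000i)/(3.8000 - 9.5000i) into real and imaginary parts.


Multiply by conjugate: (-5.4000 - 12.6000i)(3.8000 + 9.5000i) / (3.8^2 + (-9.5)^2)
Numerator real = -5.4*3.8 - (12.6)*(-9.5) = 99.18
Numerator imag = -12.6*3.8 - (-5.4)*(-9.5) = -99.18
Denominator = 104.69
Re(z) = 99.18/104.69 = 0.9474
Im(z) = -99.18/104.69 = -0.9474

Re(z) = 0.9474, Im(z) = -0.9474


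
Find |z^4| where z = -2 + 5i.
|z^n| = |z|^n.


|z| = sqrt(4+25) = sqrt(29) = 5.3852
|z^4| = |z|^4 = (sqrt(29))^4 = 29^2 = 841

|z^4| = 841


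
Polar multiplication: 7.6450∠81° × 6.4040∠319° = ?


r = 7.6450 * 6.4040 = 48.9586
theta = 81° + 319° = 400° = 40° (mod 360)

48.9586 cis(40°)


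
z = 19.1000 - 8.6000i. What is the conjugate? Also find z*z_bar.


z_bar = 19.1000 + 8.6000i
z*z_bar = 19.1^2 + (-8.6)^2 = 364.81 + 73.96 = 438.77

z_bar = 19.1000 + 8.6000i, z*z_bar = 438.77


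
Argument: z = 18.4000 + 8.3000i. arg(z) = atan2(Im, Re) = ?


Re = 18.4, Im = 8.3
arg = atan2(8.3, 18.4) = 24.2795 degrees

arg(z) = 24.2795 degrees


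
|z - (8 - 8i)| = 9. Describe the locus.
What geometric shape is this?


|z - z0| = r is a circle with center z0 and radius r.
Center = (8, -8), radius = 9

Circle with center (8, -8) and radius 9


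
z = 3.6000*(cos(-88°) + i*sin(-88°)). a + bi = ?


a = 3.6000*cos(-88°) = 3.6000*0.0349 = 0.1256
b = 3.6000*sin(-88°) = 3.6000*(-0.9994) = -3.5978

0.1256 - 3.5978i


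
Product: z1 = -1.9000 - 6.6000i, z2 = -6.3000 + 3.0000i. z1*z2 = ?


Real = -1.9*(-6.3) - (-6.6)*3 = 11.97 - (-19.8) = 31.77
Imag = -1.9*3 - (6.3)*(-6.6) = -5.7 + 41.58 = 35.88

31.7700 + 35.8800i


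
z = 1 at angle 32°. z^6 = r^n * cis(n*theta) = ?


r^6 = 1^6 = 1
n*theta = 6*32° = 192° = 192° (mod 360)
a = 1*cos(192°) = -0.9781
b = 1*sin(192°) = -0.2079

1 cis(192°) = -0.9781 - 0.2079i


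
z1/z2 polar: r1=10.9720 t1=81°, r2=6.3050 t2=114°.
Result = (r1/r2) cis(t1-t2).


r = 10.9720 / 6.3050 = 1.7402
theta = 81° - 114° = -33° = 327° (mod 360)

1.7402 cis(327°)


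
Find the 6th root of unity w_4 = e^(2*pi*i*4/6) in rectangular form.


Angle = 360*4/6 = 240°
a = cos(240°) = -0.5000
b = sin(240°) = -0.8660

-0.5000 - 0.8660i


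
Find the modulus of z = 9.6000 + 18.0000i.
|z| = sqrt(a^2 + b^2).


|z| = sqrt(9.6^2 + 18^2) = sqrt(92.16 + 324) = sqrt(416.16) = 20.4000

|z| = 20.4000


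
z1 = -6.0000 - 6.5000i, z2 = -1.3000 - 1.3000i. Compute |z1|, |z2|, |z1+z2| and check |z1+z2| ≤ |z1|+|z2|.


|z1| = sqrt((-6)^2 + (-6.5)^2) = sqrt(78.25) = 8.8459
|z2| = sqrt((-1.3)^2 + (-1.3)^2) = sqrt(3.38) = 1.8385
z1+z2 = -7.3000 - 7.8000i
|z1+z2| = sqrt(114.13) = 10.6832
|z1|+|z2| = 8.8459 + 1.8385 = 10.6844

|z1+z2| = 10.6832 ≤ |z1|+|z2| = 10.6844 (verified)


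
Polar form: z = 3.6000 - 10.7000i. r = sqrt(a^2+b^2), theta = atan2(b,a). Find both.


r = sqrt(12.96+114.49) = sqrt(127.45) = 11.2894
theta = atan2(-10.7, 3.6) = -71.4046 degrees

r = 11.2894, theta = -71.4046 degrees


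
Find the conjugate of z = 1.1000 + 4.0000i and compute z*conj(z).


z_bar = 1.1000 - 4.0000i
z*z_bar = 1.1^2 + 4^2 = 1.21 + 16 = 17.21

z_bar = 1.1000 - 4.0000i, z*z_bar = 17.21


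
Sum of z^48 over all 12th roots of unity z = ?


The roots are w_k = w^k with w = e^(2*pi*i/12), and (w^k)^48 = (w^48)^k.
So S = 1 + u + u^2 + ... + u^(11) with u = w^48.
48 = 4*12 + 0, so 48 is a multiple of 12 and u = (w^12)^4 = 1.
Every one of the 12 terms equals 1: S = 12

S = 12


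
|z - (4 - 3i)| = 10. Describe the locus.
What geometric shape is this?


|z - z0| = r is a circle with center z0 and radius r.
Center = (4, -3), radius = 10

Circle with center (4, -3) and radius 10


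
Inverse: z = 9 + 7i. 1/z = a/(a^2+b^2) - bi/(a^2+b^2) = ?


|z|^2 = 81+49 = 130
1/z = (9 - 7i)/130

1/z = 0.0692 - 0.0538i


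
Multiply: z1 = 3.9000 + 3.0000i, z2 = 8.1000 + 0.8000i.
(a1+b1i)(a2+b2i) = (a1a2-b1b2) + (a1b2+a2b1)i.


Real = 3.9*8.1 - 3*0.8 = 31.59 - 2.4 = 29.19
Imag = 3.9*0.8 + 8.1*3 = 3.12 + 24.3 = 27.42

29.1900 + 27.4200i


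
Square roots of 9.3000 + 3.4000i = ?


|z| = sqrt(86.49+11.56) = 9.9020
sqrt((|z|+a)/2) = sqrt((9.9020+9.3)/2) = sqrt(9.6010) = 3.0985
sqrt((|z|-a)/2) = sqrt((9.9020-9.3)/2) = sqrt(0.3010) = 0.5486

±(3.0985 + 0.5486i) i.e. 3.0985 + 0.5486i and -3.0985 - 0.5486i


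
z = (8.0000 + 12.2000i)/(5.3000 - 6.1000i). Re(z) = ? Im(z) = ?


Multiply by conjugate: (8.0000 + 12.2000i)(5.3000 + 6.1000i) / (5.3^2 + (-6.1)^2)
Numerator real = 8*5.3 + 12.2*(-6.1) = -32.02
Numerator imag = 12.2*5.3 - 8*(-6.1) = 113.46
Denominator = 65.3
Re(z) = -32.02/65.3 = -0.4904
Im(z) = 113.46/65.3 = 1.7375

Re(z) = -0.4904, Im(z) = 1.7375


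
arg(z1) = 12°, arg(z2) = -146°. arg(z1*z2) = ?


arg(z1*z2) = 12° - 146° = -134°
Normalized to (-180°, 180°]: -134°

-134°


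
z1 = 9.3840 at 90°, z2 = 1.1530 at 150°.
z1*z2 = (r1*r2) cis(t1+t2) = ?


r = 9.3840 * 1.1530 = 10.8198
theta = 90° + 150° = 240° = 240° (mod 360)

10.8198 cis(240°)


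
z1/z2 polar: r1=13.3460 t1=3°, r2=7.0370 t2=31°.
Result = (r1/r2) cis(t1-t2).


r = 13.3460 / 7.0370 = 1.8965
theta = 3° - 31° = -28° = 332° (mod 360)

1.8965 cis(332°)


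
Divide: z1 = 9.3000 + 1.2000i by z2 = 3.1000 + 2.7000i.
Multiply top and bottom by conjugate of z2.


Conjugate of z2 = 3.1000 - 2.7000i
Numerator: (9.3000 + 1.2000i)(3.1000 - 2.7000i) = 32.0700 - 21.3900i
Denominator: 3.1^2 + 2.7^2 = 16.9
Result = (32.0700 - 21.3900i)/16.9

1.8976 - 1.2657i


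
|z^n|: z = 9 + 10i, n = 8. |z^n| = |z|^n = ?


|z| = sqrt(81+100) = sqrt(181) = 13.4536
|z^8| = |z|^8 = (sqrt(181))^8 = 181^4 = 1073283121

|z^8| = 1073283121


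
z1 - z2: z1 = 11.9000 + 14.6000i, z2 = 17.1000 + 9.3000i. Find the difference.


Real: 11.9 - 17.1 = -5.2
Imag: 14.6 - 9.3 = 5.3

-5.2000 + 5.3000i


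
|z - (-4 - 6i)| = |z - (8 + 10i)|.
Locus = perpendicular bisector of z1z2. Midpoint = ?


Equal distances means the locus is the perpendicular bisector of z1 and z2.
Midpoint = ((-4+8)/2, (-6+10)/2) = (2.0000, 2.0000)

Perpendicular bisector through (2.0000, 2.0000)


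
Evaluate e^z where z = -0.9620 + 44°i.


e^-0.9620 = 0.3821
cos(44°) = 0.71934
sin(44°) = 0.6947
Real = 0.3821*0.71934 = 0.2749
Imag = 0.3821*0.6947 = 0.2654

0.2749 + 0.2654i


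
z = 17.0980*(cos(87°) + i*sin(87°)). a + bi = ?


a = 17.0980*cos(87°) = 17.0980*0.052336 = 0.8948
b = 17.0980*sin(87°) = 17.0980*0.99863 = 17.0746

0.8948 + 17.0746i


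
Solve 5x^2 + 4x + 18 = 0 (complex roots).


disc = 4^2 - 4*5*18 = 16 - 360 = -344
sqrt(|disc|) = sqrt(344) = 18.5472
Real part = -4/(2*5) = -0.4000
Imag part = 18.5472/(2*5) = 1.8547

-0.4000 ± 1.8547i


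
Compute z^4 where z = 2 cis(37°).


r^4 = 2^4 = 16
n*theta = 4*37° = 148° = 148° (mod 360)
a = 16*cos(148°) = -13.5688
b = 16*sin(148°) = 8.4787

16 cis(148°) = -13.5688 + 8.4787i


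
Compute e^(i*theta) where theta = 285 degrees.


cos(285°) = 0.2588
sin(285°) = -0.9659

e^(i*285°) = 0.2588 - 0.9659i


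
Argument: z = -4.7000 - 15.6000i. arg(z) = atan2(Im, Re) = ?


Re = -4.7, Im = -15.6
arg = atan2(-15.6, -4.7) = -106.7666 degrees

arg(z) = -106.7666 degrees


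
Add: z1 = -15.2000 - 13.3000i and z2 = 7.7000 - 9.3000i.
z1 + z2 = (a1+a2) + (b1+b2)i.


Real: -15.2 + 7.7 = -7.5
Imag: -13.3 - 9.3 = -22.6

-7.5000 - 22.6000i


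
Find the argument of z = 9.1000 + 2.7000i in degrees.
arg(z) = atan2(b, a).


Re = 9.1, Im = 2.7
arg = atan2(2.7, 9.1) = 16.5258 degrees

arg(z) = 16.5258 degrees


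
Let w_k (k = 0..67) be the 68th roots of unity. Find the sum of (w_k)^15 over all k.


The roots are w_k = w^k with w = e^(2*pi*i/68), and (w^k)^15 = (w^15)^k.
So S = 1 + u + u^2 + ... + u^(67) with u = w^15.
15 = 0*68 + 15, so 15 is not a multiple of 68: u = w^15 ≠ 1 (w is a primitive 68th root), while u^68 = (w^68)^15 = 1.
Geometric series: S = (1 - u^68)/(1 - u) = (1 - 1)/(1 - u) = 0

S = 0


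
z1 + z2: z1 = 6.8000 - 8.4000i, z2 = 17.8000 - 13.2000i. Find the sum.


Real: 6.8 + 17.8 = 24.6
Imag: -8.4 - 13.2 = -21.6

24.6000 - 21.6000i


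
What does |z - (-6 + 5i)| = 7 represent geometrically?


|z - z0| = r is a circle with center z0 and radius r.
Center = (-6, 5), radius = 7

Circle with center (-6, 5) and radius 7


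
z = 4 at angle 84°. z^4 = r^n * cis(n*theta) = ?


r^4 = 4^4 = 256
n*theta = 4*84° = 336° = 336° (mod 360)
a = 256*cos(336°) = 233.8676
b = 256*sin(336°) = -104.1246

256 cis(336°) = 233.8676 - 104.1246i


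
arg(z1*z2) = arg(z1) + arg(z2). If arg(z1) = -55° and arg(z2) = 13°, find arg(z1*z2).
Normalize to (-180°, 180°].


arg(z1*z2) = -55° + 13° = -42°
Normalized to (-180°, 180°]: -42°

-42°


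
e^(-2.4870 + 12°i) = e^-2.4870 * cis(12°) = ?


e^-2.4870 = 0.08316
cos(12°) = 0.9781
sin(12°) = 0.2079
Real = 0.08316*0.9781 = 0.0813
Imag = 0.08316*0.2079 = 0.0173

0.0813 + 0.0173i


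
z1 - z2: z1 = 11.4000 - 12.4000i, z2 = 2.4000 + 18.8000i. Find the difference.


Real: 11.4 - 2.4 = 9
Imag: -12.4 - 18.8 = -31.2

9.0000 - 31.2000i


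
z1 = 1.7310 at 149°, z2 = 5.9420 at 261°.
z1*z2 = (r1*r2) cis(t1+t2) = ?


r = 1.7310 * 5.9420 = 10.2856
theta = 149° + 261° = 410° = 50° (mod 360)

10.2856 cis(50°)


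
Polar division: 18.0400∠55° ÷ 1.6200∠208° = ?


r = 18.0400 / 1.6200 = 11.1358
theta = 55° - 208° = -153° = 207° (mod 360)

11.1358 cis(207°)


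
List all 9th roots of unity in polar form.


The 9th roots of unity are cis(360k/9°) for k=0..8
Angle step = 360/9 = 40°
Primitive root: cis(40°)
Primitive root = 0.7660 + 0.6428i

9 roots at angles: 0°, 40°, 80°, 120°, 160°, 200°, 240°, 280°, 320°


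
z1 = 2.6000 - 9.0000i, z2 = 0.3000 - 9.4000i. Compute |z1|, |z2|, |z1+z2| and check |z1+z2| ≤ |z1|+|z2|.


|z1| = sqrt(2.6^2 + (-9)^2) = sqrt(87.76) = 9.3680
|z2| = sqrt(0.3^2 + (-9.4)^2) = sqrt(88.45) = 9.4048
z1+z2 = 2.9000 - 18.4000i
|z1+z2| = sqrt(346.97) = 18.6271
|z1|+|z2| = 9.3680 + 9.4048 = 18.7728

|z1+z2| = 18.6271 ≤ |z1|+|z2| = 18.7728 (verified)


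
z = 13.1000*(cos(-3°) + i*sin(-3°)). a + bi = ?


a = 13.1000*cos(-3°) = 13.1000*0.9986295 = 13.0820
b = 13.1000*sin(-3°) = 13.1000*(-0.052336) = -0.6856

13.0820 - 0.6856i


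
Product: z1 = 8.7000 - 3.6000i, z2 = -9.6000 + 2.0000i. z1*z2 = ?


Real = 8.7*(-9.6) - (-3.6)*2 = -83.52 - (-7.2) = -76.32
Imag = 8.7*2 - (9.6)*(-3.6) = 17.4 + 34.56 = 51.96

-76.3200 + 51.9600i


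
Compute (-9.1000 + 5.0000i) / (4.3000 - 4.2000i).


Conjugate of z2 = 4.3000 + 4.2000i
Numerator: (-9.1000 + 5.0000i)(4.3000 + 4.2000i) = -60.1300 - 16.7200i
Denominator: 4.3^2 + (-4.2)^2 = 36.13
Result = (-60.1300 - 16.7200i)/36.13

-1.6643 - 0.4628i


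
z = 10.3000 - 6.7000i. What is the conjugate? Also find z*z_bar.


z_bar = 10.3000 + 6.7000i
z*z_bar = 10.3^2 + (-6.7)^2 = 106.09 + 44.89 = 150.98

z_bar = 10.3000 + 6.7000i, z*z_bar = 150.98


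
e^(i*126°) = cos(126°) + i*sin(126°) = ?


cos(126°) = -0.5878
sin(126°) = 0.8090

e^(i*126°) = -0.5878 + 0.8090i


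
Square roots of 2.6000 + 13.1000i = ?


|z| = sqrt(6.76+171.61) = 13.3555
sqrt((|z|+a)/2) = sqrt((13.3555+2.6)/2) = sqrt(7.9778) = 2.8245
sqrt((|z|-a)/2) = sqrt((13.3555-2.6)/2) = sqrt(5.3778) = 2.3190

±(2.8245 + 2.3190i) i.e. 2.8245 + 2.3190i and -2.8245 - 2.3190i


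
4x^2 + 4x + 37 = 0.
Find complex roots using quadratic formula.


disc = 4^2 - 4*4*37 = 16 - 592 = -576
sqrt(|disc|) = sqrt(576) = 24.0000
Real part = -4/(2*4) = -0.5000
Imag part = 24.0000/(2*4) = 3.0000

-0.5000 ± 3.0000i


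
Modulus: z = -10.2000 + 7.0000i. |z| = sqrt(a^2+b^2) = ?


|z| = sqrt((-10.2)^2 + 7^2) = sqrt(104.04 + 49) = sqrt(153.04) = 12.3709

|z| = 12.3709


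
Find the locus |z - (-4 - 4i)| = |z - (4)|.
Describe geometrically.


Equal distances means the locus is the perpendicular bisector of z1 and z2.
Midpoint = ((-4+4)/2, (-4+0)/2) = (0, -2.0000)

Perpendicular bisector through (0, -2.0000)


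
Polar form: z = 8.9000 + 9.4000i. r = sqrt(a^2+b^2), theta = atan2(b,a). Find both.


r = sqrt(79.21+88.36) = sqrt(167.57) = 12.9449
theta = atan2(9.4, 8.9) = 46.5651 degrees

r = 12.9449, theta = 46.5651 degrees


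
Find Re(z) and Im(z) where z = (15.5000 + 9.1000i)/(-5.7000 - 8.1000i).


Multiply by conjugate: (15.5000 + 9.1000i)(-5.7000 + 8.1000i) / ((-5.7)^2 + (-8.1)^2)
Numerator real = 15.5*(-5.7) + 9.1*(-8.1) = -162.06
Numerator imag = 9.1*(-5.7) - 15.5*(-8.1) = 73.68
Denominator = 98.1
Re(z) = -162.06/98.1 = -1.6520
Im(z) = 73.68/98.1 = 0.7511

Re(z) = -1.6520, Im(z) = 0.7511


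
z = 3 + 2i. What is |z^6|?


|z| = sqrt(9+4) = sqrt(13) = 3.6056
|z^6| = |z|^6 = (sqrt(13))^6 = 13^3 = 2197

|z^6| = 2197


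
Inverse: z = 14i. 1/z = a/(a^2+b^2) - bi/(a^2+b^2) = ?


|z|^2 = 0+196 = 196
1/z = (0 - 14i)/196

1/z = 0 - 0.0714i


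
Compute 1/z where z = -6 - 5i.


|z|^2 = 36+25 = 61
1/z = (-6 + 5i)/61

1/z = -0.0984 + 0.0820i


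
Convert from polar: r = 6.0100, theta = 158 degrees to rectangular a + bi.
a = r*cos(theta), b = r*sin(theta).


a = 6.0100*cos(158°) = 6.0100*(-0.92718) = -5.5724
b = 6.0100*sin(158°) = 6.0100*0.37461 = 2.2514

-5.5724 + 2.2514i


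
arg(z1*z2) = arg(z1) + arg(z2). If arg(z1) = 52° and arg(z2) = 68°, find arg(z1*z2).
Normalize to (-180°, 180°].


arg(z1*z2) = 52° + 68° = 120°
Normalized to (-180°, 180°]: 120°

120°


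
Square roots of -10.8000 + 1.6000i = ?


|z| = sqrt(116.64+2.56) = 10.9179
sqrt((|z|+a)/2) = sqrt((10.9179+(-10.8))/2) = sqrt(0.0589) = 0.2428
sqrt((|z|-a)/2) = sqrt((10.9179-(-10.8))/2) = sqrt(10.8589) = 3.2953

±(0.2428 + 3.2953i) i.e. 0.2428 + 3.2953i and -0.2428 - 3.2953i


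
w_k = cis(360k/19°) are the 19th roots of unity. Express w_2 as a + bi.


Angle = 360*2/19 = 37.8947°
a = cos(37.8947°) = 0.7891
b = sin(37.8947°) = 0.6142

0.7891 + 0.6142i


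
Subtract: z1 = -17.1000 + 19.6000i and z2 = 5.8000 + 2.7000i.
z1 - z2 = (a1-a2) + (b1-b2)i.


Real: -17.1 - 5.8 = -22.9
Imag: 19.6 - 2.7 = 16.9

-22.9000 + 16.9000i


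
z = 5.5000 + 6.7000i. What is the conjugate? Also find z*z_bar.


z_bar = 5.5000 - 6.7000i
z*z_bar = 5.5^2 + 6.7^2 = 30.25 + 44.89 = 75.14

z_bar = 5.5000 - 6.7000i, z*z_bar = 75.14


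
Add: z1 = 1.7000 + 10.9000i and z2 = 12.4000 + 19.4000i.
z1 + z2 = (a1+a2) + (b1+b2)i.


Real: 1.7 + 12.4 = 14.1
Imag: 10.9 + 19.4 = 30.3

14.1000 + 30.3000i


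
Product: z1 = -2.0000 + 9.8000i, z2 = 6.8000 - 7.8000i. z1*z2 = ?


Real = -2*6.8 - 9.8*(-7.8) = -13.6 - (-76.44) = 62.84
Imag = -2*(-7.8) + 6.8*9.8 = 15.6 + 66.64 = 82.24

62.8400 + 82.2400i


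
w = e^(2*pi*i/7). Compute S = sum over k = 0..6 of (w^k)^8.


The roots are w_k = w^k with w = e^(2*pi*i/7), and (w^k)^8 = (w^8)^k.
So S = 1 + u + u^2 + ... + u^(6) with u = w^8.
8 = 1*7 + 1, so 8 is not a multiple of 7: u = (w^7)^1 * w^1 = w^1 ≠ 1 (w is a primitive 7th root), while u^7 = (w^7)^8 = 1.
Geometric series: S = (1 - u^7)/(1 - u) = (1 - 1)/(1 - u) = 0

S = 0


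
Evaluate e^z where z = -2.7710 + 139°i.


e^-2.7710 = 0.0626
cos(139°) = -0.7547
sin(139°) = 0.6561
Real = 0.0626*(-0.7547) = -0.0472
Imag = 0.0626*0.6561 = 0.0411

-0.0472 + 0.0411i


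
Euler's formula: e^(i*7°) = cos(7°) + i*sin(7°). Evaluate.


cos(7°) = 0.9925
sin(7°) = 0.1219

e^(i*7°) = 0.9925 + 0.1219i


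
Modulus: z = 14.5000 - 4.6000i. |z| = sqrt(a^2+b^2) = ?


|z| = sqrt(14.5^2 + (-4.6)^2) = sqrt(210.25 + 21.16) = sqrt(231.41) = 15.2122

|z| = 15.2122


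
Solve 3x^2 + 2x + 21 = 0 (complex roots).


disc = 2^2 - 4*3*21 = 4 - 252 = -248
sqrt(|disc|) = sqrt(248) = 15.7480
Real part = -2/(2*3) = -0.3333
Imag part = 15.7480/(2*3) = 2.6247

-0.3333 ± 2.6247i


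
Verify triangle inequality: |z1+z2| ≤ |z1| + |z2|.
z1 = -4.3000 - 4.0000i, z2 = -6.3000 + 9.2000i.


|z1| = sqrt((-4.3)^2 + (-4)^2) = sqrt(34.49) = 5.8728
|z2| = sqrt((-6.3)^2 + 9.2^2) = sqrt(124.33) = 11.1503
z1+z2 = -10.6000 + 5.2000i
|z1+z2| = sqrt(139.4) = 11.8068
|z1|+|z2| = 5.8728 + 11.1503 = 17.0231

|z1+z2| = 11.8068 ≤ |z1|+|z2| = 17.0231 (verified)


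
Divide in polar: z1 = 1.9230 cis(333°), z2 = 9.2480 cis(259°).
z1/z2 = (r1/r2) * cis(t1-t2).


r = 1.9230 / 9.2480 = 0.2079
theta = 333° - 259° = 74° = 74° (mod 360)

0.2079 cis(74°)


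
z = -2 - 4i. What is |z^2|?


|z| = sqrt(4+16) = sqrt(20) = 4.4721
|z^2| = |z|^2 = (sqrt(20))^2 = 20

|z^2| = 20


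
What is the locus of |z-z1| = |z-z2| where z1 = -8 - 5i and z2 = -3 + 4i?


Equal distances means the locus is the perpendicular bisector of z1 and z2.
Midpoint = ((-8+(-3))/2, (-5+4)/2) = (-5.5000, -0.5000)

Perpendicular bisector through (-5.5000, -0.5000)


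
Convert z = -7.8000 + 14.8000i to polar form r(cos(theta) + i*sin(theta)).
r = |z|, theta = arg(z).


r = sqrt(60.84+219.04) = sqrt(279.88) = 16.7296
theta = atan2(14.8, -7.8) = 117.7904 degrees

r = 16.7296, theta = 117.7904 degrees


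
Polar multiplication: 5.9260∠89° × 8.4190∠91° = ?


r = 5.9260 * 8.4190 = 49.8910
theta = 89° + 91° = 180° = 180° (mod 360)

49.8910 cis(180°)


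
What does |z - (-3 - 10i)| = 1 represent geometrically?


|z - z0| = r is a circle with center z0 and radius r.
Center = (-3, -10), radius = 1

Circle with center (-3, -10) and radius 1


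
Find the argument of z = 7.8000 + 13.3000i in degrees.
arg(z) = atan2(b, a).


Re = 7.8, Im = 13.3
arg = atan2(13.3, 7.8) = 59.6098 degrees

arg(z) = 59.6098 degrees


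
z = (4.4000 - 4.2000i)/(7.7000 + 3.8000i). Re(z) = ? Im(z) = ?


Multiply by conjugate: (4.4000 - 4.2000i)(7.7000 - 3.8000i) / (7.7^2 + 3.8^2)
Numerator real = 4.4*7.7 - (4.2)*3.8 = 17.92
Numerator imag = -4.2*7.7 - 4.4*3.8 = -49.06
Denominator = 73.73
Re(z) = 17.92/73.73 = 0.2430
Im(z) = -49.06/73.73 = -0.6654

Re(z) = 0.2430, Im(z) = -0.6654


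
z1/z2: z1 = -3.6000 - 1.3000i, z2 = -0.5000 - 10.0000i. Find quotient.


Conjugate of z2 = -0.5000 + 10.0000i
Numerator: (-3.6000 - 1.3000i)(-0.5000 + 10.0000i) = 14.8000 - 35.3500i
Denominator: (-0.5)^2 + (-10)^2 = 100.25
Result = (14.8000 - 35.3500i)/100.25

0.1476 - 0.3526i


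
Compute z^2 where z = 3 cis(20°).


r^2 = 3^2 = 9
n*theta = 2*20° = 40° = 40° (mod 360)
a = 9*cos(40°) = 6.8944
b = 9*sin(40°) = 5.7851

9 cis(40°) = 6.8944 + 5.7851i


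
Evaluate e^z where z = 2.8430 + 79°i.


e^2.8430 = 17.1672
cos(79°) = 0.19081
sin(79°) = 0.98163
Real = 17.1672*0.19081 = 3.2757
Imag = 17.1672*0.98163 = 16.8518

3.2757 + 16.8518i


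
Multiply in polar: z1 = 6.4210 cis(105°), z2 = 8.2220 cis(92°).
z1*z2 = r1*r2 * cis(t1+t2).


r = 6.4210 * 8.2220 = 52.7935
theta = 105° + 92° = 197° = 197° (mod 360)

52.7935 cis(197°)


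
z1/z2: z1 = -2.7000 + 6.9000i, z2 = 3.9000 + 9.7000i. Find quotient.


Conjugate of z2 = 3.9000 - 9.7000i
Numerator: (-2.7000 + 6.9000i)(3.9000 - 9.7000i) = 56.4000 + 53.1000i
Denominator: 3.9^2 + 9.7^2 = 109.3
Result = (56.4000 + 53.1000i)/109.3

0.5160 + 0.4858i


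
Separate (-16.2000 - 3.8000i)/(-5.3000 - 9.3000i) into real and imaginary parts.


Multiply by conjugate: (-16.2000 - 3.8000i)(-5.3000 + 9.3000i) / ((-5.3)^2 + (-9.3)^2)
Numerator real = -16.2*(-5.3) - (3.8)*(-9.3) = 121.2
Numerator imag = -3.8*(-5.3) - (-16.2)*(-9.3) = -130.52
Denominator = 114.58
Re(z) = 121.2/114.58 = 1.0578
Im(z) = -130.52/114.58 = -1.1391

Re(z) = 1.0578, Im(z) = -1.1391


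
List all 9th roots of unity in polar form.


The 9th roots of unity are cis(360k/9°) for k=0..8
Angle step = 360/9 = 40°
Primitive root: cis(40°)
Primitive root = 0.7660 + 0.6428i

9 roots at angles: 0°, 40°, 80°, 120°, 160°, 200°, 240°, 280°, 320°


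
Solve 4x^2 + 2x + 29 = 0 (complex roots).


disc = 2^2 - 4*4*29 = 4 - 464 = -460
sqrt(|disc|) = sqrt(460) = 21.4476
Real part = -2/(2*4) = -0.2500
Imag part = 21.4476/(2*4) = 2.6810

-0.2500 ± 2.6810i


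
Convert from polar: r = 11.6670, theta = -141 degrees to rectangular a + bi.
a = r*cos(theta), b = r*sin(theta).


a = 11.6670*cos(-141°) = 11.6670*(-0.77715) = -9.0670
b = 11.6670*sin(-141°) = 11.6670*(-0.62932) = -7.3423

-9.0670 - 7.3423i


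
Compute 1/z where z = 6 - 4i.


|z|^2 = 36+16 = 52
1/z = (6 + 4i)/52

1/z = 0.1154 + 0.0769i


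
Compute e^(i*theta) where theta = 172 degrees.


cos(172°) = -0.9903
sin(172°) = 0.1392

e^(i*172°) = -0.9903 + 0.1392i


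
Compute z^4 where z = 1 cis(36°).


r^4 = 1^4 = 1
n*theta = 4*36° = 144° = 144° (mod 360)
a = 1*cos(144°) = -0.8090
b = 1*sin(144°) = 0.5878

1 cis(144°) = -0.8090 + 0.5878i


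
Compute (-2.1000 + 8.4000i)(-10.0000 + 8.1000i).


Real = -2.1*(-10) - 8.4*8.1 = 21 - 68.04 = -47.04
Imag = -2.1*8.1 - (10)*8.4 = -17.01 - (84) = -101.01

-47.0400 - 101.0100i


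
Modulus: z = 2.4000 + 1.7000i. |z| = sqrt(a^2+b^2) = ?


|z| = sqrt(2.4^2 + 1.7^2) = sqrt(5.76 + 2.89) = sqrt(8.65) = 2.9411

|z| = 2.9411


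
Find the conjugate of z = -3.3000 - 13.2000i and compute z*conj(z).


z_bar = -3.3000 + 13.2000i
z*z_bar = (-3.3)^2 + (-13.2)^2 = 10.89 + 174.24 = 185.13

z_bar = -3.3000 + 13.2000i, z*z_bar = 185.13


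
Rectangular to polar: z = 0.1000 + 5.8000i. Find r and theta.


r = sqrt(0.01+33.64) = sqrt(33.65) = 5.8009
theta = atan2(5.8, 0.1) = 89.0122 degrees

r = 5.8009, theta = 89.0122 degrees


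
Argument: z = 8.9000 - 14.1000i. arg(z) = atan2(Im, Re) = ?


Re = 8.9, Im = -14.1
arg = atan2(-14.1, 8.9) = -57.7396 degrees

arg(z) = -57.7396 degrees


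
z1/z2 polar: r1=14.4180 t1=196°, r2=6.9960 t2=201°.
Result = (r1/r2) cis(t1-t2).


r = 14.4180 / 6.9960 = 2.0609
theta = 196° - 201° = -5° = 355° (mod 360)

2.0609 cis(355°)


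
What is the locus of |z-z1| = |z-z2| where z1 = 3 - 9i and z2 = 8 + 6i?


Equal distances means the locus is the perpendicular bisector of z1 and z2.
Midpoint = ((3+8)/2, (-9+6)/2) = (5.5000, -1.5000)

Perpendicular bisector through (5.5000, -1.5000)


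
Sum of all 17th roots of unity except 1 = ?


With w = e^(2*pi*i/17), all 17 of the 17th roots of unity w^0 = 1, w, ..., w^(16) sum to 0: 1 + w + ... + w^(16) = (1 - w^17)/(1 - w) = 0 since w^17 = 1, w ≠ 1.
Removing the root 1: w + w^2 + ... + w^(16) = 0 - 1 = -1

Sum = -1


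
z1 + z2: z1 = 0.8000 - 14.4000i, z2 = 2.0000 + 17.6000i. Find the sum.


Real: 0.8 + 2 = 2.8
Imag: -14.4 + 17.6 = 3.2

2.8000 + 3.2000i


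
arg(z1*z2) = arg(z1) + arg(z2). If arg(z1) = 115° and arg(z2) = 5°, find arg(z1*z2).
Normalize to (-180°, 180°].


arg(z1*z2) = 115° + 5° = 120°
Normalized to (-180°, 180°]: 120°

120°


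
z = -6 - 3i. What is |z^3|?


|z| = sqrt(36+9) = sqrt(45) = 6.7082
|z^3| = |z|^3 = (sqrt(45))^3 = 45*sqrt(45)

|z^3| = 45*sqrt(45) ≈ 301.8692


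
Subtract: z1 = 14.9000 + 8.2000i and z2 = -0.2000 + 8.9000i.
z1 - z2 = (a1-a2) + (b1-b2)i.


Real: 14.9 + 0.2 = 15.1
Imag: 8.2 - 8.9 = -0.7

15.1000 - 0.7000i


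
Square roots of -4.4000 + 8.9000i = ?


|z| = sqrt(19.36+79.21) = 9.9282
sqrt((|z|+a)/2) = sqrt((9.9282+(-4.4))/2) = sqrt(2.7641) = 1.6626
sqrt((|z|-a)/2) = sqrt((9.9282-(-4.4))/2) = sqrt(7.1641) = 2.6766

±(1.6626 + 2.6766i) i.e. 1.6626 + 2.6766i and -1.6626 - 2.6766i


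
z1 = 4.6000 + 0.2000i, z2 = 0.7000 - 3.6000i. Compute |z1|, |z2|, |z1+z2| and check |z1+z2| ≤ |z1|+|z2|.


|z1| = sqrt(4.6^2 + 0.2^2) = sqrt(21.2) = 4.6043
|z2| = sqrt(0.7^2 + (-3.6)^2) = sqrt(13.45) = 3.6674
z1+z2 = 5.3000 - 3.4000i
|z1+z2| = sqrt(39.65) = 6.2968
|z1|+|z2| = 4.6043 + 3.6674 = 8.2717

|z1+z2| = 6.2968 ≤ |z1|+|z2| = 8.2717 (verified)


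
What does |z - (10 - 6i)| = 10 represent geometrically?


|z - z0| = r is a circle with center z0 and radius r.
Center = (10, -6), radius = 10

Circle with center (10, -6) and radius 10


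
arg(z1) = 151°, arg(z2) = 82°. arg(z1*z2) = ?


arg(z1*z2) = 151° + 82° = 233°
Normalized to (-180°, 180°]: -127°

-127°


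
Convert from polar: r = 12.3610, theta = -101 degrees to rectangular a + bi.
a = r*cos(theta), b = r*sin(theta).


a = 12.3610*cos(-101°) = 12.3610*(-0.19081) = -2.3586
b = 12.3610*sin(-101°) = 12.3610*(-0.98163) = -12.1339

-2.3586 - 12.1339i


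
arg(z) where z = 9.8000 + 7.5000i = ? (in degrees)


Re = 9.8, Im = 7.5
arg = atan2(7.5, 9.8) = 37.4271 degrees

arg(z) = 37.4271 degrees


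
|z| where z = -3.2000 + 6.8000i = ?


|z| = sqrt((-3.2)^2 + 6.8^2) = sqrt(10.24 + 46.24) = sqrt(56.48) = 7.5153

|z| = 7.5153


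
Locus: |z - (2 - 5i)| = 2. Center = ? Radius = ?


|z - z0| = r is a circle with center z0 and radius r.
Center = (2, -5), radius = 2

Circle with center (2, -5) and radius 2


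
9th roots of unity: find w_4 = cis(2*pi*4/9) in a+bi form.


Angle = 360*4/9 = 160°
a = cos(160°) = -0.9397
b = sin(160°) = 0.3420

-0.9397 + 0.3420i


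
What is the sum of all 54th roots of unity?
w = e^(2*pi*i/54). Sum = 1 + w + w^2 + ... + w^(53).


The sum of all 54th roots of unity is 0.
Geometric series: (1 - w^54)/(1 - w) = (1-1)/(1-w) = 0 since w^54 = 1, w ≠ 1.
Alternatively: coefficient of z^53 in z^54 - 1 is 0.

0


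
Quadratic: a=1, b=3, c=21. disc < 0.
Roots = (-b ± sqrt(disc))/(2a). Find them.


disc = 3^2 - 4*1*21 = 9 - 84 = -75
sqrt(|disc|) = sqrt(75) = 8.6603
Real part = -3/(2*1) = -1.5000
Imag part = 8.6603/(2*1) = 4.3301

-1.5000 ± 4.3301i
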